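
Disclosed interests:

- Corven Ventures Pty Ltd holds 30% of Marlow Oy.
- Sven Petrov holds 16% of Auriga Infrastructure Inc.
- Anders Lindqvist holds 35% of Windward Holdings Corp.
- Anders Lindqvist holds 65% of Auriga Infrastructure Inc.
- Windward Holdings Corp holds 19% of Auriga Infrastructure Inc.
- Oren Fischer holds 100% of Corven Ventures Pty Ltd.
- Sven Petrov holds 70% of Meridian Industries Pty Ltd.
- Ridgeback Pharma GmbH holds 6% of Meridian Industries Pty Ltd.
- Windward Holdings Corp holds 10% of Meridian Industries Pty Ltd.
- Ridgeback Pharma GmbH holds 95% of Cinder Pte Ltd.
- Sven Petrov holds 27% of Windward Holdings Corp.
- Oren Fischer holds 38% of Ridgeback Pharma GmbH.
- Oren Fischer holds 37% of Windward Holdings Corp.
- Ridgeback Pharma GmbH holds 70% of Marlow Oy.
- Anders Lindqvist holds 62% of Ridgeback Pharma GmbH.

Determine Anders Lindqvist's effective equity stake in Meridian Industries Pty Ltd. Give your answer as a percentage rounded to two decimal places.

7.22%

Anders reaches Meridian along 2 paths.
Via Ridgeback: 62% × 6% = 3.72%.
Via Windward: 35% × 10% = 3.5%.
Total: 3.72% + 3.5% = 7.22%.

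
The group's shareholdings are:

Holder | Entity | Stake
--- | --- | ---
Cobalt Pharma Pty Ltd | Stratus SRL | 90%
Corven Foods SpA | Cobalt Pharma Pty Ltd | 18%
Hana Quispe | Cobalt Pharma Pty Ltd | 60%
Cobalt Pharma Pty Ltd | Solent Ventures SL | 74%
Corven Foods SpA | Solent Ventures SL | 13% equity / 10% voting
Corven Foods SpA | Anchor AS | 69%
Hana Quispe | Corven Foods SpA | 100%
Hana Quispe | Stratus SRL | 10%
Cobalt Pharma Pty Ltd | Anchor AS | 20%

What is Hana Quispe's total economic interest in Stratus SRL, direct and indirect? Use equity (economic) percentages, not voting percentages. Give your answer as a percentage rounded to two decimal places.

Hana reaches Stratus along 3 paths.
Direct stake: 10% = 10%.
Via Corven → Cobalt: 100% × 18% × 90% = 16.2%.
Via Cobalt: 60% × 90% = 54%.
Total: 10% + 16.2% + 54% = 80.2%.
Rounded: 80.20%.

80.20%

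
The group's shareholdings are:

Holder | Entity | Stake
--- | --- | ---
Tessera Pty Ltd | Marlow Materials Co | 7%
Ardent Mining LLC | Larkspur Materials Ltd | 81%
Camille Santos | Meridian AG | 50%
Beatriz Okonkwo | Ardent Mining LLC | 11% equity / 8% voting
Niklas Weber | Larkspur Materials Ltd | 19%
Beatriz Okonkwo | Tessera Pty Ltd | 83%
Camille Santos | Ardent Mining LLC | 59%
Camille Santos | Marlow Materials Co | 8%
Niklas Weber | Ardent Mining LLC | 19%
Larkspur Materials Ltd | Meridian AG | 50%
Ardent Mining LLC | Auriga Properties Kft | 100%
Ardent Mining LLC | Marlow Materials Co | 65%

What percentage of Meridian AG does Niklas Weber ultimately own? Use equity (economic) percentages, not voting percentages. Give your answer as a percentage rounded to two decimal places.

Niklas reaches Meridian along 2 paths.
Via Ardent → Larkspur: 19% × 81% × 50% = 7.695%.
Via Larkspur: 19% × 50% = 9.5%.
Total: 7.695% + 9.5% = 17.195%.
Rounded: 17.20%.

17.20%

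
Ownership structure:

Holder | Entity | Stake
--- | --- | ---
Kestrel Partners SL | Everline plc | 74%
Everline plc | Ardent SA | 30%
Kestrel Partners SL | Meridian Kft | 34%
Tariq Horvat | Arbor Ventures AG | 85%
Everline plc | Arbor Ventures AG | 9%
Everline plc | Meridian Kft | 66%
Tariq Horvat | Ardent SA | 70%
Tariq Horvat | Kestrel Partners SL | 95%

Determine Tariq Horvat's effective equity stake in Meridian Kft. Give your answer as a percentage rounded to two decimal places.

78.70%

Tariq reaches Meridian along 2 paths.
Via Kestrel: 95% × 34% = 32.3%.
Via Kestrel → Everline: 95% × 74% × 66% = 46.398%.
Total: 32.3% + 46.398% = 78.698%.
Rounded: 78.70%.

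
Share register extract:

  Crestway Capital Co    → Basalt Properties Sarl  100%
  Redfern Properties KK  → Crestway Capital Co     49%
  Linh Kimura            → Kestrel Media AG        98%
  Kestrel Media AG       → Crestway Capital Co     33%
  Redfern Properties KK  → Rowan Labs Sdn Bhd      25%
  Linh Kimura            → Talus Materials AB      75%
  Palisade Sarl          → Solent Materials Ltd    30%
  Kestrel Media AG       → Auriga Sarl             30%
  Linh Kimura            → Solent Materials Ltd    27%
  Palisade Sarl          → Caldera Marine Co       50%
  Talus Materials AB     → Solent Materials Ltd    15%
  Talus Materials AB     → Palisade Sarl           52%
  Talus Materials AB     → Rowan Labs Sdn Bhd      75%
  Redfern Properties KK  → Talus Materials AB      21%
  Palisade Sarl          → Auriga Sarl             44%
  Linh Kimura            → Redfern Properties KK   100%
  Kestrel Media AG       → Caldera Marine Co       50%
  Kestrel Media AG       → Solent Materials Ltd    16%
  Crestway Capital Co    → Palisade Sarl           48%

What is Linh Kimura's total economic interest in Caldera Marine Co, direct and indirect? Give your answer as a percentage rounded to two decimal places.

Linh reaches Caldera along 5 paths.
Via Kestrel: 98% × 50% = 49%.
Via Redfern → Talus → Palisade: 100% × 21% × 52% × 50% = 5.46%.
Via Talus → Palisade: 75% × 52% × 50% = 19.5%.
Via Redfern → Crestway → Palisade: 100% × 49% × 48% × 50% = 11.76%.
Via Kestrel → Crestway → Palisade: 98% × 33% × 48% × 50% = 7.7616%.
Total: 49% + 5.46% + 19.5% + 11.76% + 7.7616% = 93.4816%.
Rounded: 93.48%.

93.48%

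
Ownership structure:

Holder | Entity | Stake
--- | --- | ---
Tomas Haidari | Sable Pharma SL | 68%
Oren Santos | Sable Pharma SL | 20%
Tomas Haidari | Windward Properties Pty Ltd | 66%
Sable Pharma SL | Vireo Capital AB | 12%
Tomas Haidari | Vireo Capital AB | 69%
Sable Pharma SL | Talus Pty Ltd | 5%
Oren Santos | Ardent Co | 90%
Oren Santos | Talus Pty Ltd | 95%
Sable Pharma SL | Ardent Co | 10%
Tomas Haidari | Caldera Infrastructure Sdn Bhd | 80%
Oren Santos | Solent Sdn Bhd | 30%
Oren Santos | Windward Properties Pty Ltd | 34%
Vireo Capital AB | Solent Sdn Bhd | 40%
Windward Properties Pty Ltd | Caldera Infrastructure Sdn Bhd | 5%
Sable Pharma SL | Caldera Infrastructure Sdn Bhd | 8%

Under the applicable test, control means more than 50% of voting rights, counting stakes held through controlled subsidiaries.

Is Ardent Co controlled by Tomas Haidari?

No

Tomas holds 66% of Windward, so Tomas controls Windward.
Tomas holds 68% of Sable, so Tomas controls Sable.
Sable and Tomas together hold 12% + 69% = 81% of Vireo, so Tomas controls Vireo.
Windward and Tomas and Sable together hold 5% + 80% + 8% = 93% of Caldera, so Tomas controls Caldera.
In Ardent, Tomas's side holds only 10%, not > 50%.
So Tomas does not control Ardent.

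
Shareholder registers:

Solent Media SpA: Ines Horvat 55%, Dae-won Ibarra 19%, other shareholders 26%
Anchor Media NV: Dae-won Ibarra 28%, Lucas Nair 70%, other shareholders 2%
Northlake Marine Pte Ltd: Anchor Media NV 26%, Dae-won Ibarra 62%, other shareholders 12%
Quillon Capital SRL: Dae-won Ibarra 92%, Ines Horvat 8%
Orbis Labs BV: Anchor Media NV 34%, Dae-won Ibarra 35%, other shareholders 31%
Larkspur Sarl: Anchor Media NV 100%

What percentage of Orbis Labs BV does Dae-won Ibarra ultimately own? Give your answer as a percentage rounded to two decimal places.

44.52%

Dae-won reaches Orbis along 2 paths.
Via Anchor: 28% × 34% = 9.52%.
Direct stake: 35% = 35%.
Total: 9.52% + 35% = 44.52%.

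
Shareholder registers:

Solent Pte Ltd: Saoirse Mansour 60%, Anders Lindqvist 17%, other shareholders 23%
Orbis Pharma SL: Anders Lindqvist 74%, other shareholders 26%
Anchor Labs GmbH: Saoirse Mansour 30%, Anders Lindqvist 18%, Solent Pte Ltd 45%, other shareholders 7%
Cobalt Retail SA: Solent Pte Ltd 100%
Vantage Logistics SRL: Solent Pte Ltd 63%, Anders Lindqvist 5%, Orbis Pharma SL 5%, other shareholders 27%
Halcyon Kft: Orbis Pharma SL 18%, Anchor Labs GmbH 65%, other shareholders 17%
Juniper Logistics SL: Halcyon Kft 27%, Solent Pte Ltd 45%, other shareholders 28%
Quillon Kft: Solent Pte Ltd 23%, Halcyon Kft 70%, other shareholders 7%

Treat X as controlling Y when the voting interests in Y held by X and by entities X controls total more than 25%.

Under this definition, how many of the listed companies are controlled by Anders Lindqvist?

1

Anders holds 74% of Orbis, so Anders controls Orbis.
No other company's threshold is met.
Anders controls 1 company.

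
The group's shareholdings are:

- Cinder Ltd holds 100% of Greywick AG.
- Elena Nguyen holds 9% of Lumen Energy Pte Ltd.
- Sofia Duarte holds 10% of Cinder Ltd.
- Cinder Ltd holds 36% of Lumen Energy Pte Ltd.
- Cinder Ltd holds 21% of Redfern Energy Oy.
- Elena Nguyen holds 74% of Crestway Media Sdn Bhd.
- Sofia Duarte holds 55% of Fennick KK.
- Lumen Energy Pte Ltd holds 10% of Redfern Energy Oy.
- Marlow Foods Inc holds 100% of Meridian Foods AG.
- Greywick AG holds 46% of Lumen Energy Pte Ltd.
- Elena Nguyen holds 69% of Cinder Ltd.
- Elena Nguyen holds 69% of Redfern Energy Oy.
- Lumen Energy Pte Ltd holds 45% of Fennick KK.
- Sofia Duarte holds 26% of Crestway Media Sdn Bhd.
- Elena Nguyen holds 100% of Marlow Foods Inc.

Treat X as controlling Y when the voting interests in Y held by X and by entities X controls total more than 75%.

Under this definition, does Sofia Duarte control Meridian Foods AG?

Sofia's largest direct stake is 55% in Fennick, which does not meet the threshold, so Sofia controls no company.
Neither Sofia nor any entity Sofia controls holds any voting interest in Meridian.
So Sofia does not control Meridian.

No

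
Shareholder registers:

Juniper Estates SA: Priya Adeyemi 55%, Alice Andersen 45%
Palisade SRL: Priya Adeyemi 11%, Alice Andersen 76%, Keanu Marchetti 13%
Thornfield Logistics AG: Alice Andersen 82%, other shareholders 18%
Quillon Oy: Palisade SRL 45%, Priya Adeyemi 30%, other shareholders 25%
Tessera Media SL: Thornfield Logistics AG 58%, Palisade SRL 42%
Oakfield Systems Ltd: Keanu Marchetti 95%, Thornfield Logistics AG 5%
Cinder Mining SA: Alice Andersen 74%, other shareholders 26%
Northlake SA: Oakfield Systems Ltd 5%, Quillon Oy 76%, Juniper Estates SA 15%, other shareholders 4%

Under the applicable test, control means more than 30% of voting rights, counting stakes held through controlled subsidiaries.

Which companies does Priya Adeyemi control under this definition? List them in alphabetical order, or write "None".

Juniper Estates SA

Priya holds 55% of Juniper, so Priya controls Juniper.
No other company's threshold is met.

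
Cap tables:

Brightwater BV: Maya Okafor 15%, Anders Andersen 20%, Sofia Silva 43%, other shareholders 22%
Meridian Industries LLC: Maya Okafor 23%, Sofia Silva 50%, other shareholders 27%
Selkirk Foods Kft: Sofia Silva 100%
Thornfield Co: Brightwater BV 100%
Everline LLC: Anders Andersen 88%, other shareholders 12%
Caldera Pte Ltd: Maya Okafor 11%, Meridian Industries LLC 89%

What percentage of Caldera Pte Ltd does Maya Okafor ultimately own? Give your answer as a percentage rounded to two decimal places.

31.47%

Maya reaches Caldera along 2 paths.
Direct stake: 11% = 11%.
Via Meridian: 23% × 89% = 20.47%.
Total: 11% + 20.47% = 31.47%.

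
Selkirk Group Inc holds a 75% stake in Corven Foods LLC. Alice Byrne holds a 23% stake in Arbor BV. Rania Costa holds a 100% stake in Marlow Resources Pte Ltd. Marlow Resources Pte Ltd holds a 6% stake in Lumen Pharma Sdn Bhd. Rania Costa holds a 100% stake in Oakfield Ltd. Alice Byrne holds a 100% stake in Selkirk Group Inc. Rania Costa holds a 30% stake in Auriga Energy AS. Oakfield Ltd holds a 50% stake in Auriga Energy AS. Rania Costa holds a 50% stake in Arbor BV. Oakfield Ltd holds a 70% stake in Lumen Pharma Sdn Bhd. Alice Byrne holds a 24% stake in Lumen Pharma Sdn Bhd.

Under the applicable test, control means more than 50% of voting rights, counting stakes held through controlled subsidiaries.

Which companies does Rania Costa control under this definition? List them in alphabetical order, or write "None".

Rania holds 100% of Marlow, so Rania controls Marlow.
Rania holds 100% of Oakfield, so Rania controls Oakfield.
Rania and Oakfield together hold 30% + 50% = 80% of Auriga, so Rania controls Auriga.
Oakfield and Marlow together hold 70% + 6% = 76% of Lumen, so Rania controls Lumen.
No other company's threshold is met.

Auriga Energy AS, Lumen Pharma Sdn Bhd, Marlow Resources Pte Ltd, Oakfield Ltd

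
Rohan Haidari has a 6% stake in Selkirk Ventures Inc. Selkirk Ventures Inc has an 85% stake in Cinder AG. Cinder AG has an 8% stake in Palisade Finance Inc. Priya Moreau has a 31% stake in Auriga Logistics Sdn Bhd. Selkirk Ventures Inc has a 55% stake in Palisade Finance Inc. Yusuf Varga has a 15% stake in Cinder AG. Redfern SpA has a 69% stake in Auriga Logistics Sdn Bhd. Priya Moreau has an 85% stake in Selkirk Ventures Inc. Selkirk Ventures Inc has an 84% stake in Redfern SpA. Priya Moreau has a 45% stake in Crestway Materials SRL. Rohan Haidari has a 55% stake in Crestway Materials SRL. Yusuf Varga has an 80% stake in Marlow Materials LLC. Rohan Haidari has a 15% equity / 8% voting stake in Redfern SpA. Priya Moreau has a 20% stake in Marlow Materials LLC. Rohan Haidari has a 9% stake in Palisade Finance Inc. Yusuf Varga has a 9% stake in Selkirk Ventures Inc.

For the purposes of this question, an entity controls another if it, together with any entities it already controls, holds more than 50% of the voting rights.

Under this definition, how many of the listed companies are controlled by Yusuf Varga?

Yusuf holds 80% of Marlow, so Yusuf controls Marlow.
No other company's threshold is met.
Yusuf controls 1 company.

1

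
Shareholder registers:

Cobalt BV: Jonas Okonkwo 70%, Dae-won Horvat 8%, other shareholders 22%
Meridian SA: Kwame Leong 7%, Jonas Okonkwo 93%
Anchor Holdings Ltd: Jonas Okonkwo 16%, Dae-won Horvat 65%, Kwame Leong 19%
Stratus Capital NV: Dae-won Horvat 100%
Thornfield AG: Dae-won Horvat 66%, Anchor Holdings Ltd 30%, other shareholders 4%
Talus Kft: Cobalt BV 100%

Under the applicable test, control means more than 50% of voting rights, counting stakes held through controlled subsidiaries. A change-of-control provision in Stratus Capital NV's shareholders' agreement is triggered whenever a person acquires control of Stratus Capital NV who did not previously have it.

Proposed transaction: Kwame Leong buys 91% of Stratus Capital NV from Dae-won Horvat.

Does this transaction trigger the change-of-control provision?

Yes

The purchase adds only to Kwame's holdings (Dae-won's stake shrinks), so Kwame is the only person who could newly come to control Stratus.
Kwame's largest direct stake is 19% in Anchor, which does not meet the threshold, so Kwame controls no company.
Neither Kwame nor any entity Kwame controls holds any voting interest in Stratus.
So before the transaction, Kwame does not control Stratus.
After the purchase, Kwame holds 91% of Stratus directly, and Dae-won's stake falls to 9%.
Kwame holds 91% of Stratus, so Kwame controls Stratus.
Kwame did not control Stratus before and does after, so the clause is triggered.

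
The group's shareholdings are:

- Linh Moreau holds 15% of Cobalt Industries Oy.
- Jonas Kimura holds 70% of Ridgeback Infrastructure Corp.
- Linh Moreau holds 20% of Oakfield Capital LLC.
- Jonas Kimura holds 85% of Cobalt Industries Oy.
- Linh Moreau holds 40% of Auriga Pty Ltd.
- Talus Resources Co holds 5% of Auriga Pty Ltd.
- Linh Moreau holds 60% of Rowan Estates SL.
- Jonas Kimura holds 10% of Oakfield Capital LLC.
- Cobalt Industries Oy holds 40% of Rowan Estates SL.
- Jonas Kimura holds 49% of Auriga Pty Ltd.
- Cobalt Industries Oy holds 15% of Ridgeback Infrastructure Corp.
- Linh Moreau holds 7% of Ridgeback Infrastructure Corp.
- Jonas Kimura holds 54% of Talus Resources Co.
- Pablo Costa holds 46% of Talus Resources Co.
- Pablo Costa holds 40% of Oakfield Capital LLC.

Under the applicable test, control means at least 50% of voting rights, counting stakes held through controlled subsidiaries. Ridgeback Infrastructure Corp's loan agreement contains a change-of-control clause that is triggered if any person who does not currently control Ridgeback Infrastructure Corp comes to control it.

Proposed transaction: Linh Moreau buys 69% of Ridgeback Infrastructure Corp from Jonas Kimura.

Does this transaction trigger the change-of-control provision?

Yes

The purchase adds only to Linh's holdings (Jonas's stake shrinks), so Linh is the only person who could newly come to control Ridgeback.
Linh holds 60% of Rowan, so Linh controls Rowan.
In Ridgeback, Linh's side holds only 7%, not ≥ 50%.
So before the transaction, Linh does not control Ridgeback.
After the purchase, Linh's direct stake in Ridgeback rises to 7% + 69% = 76%, and Jonas's stake falls to 1%.
Linh holds 76% of Ridgeback, so Linh controls Ridgeback.
Linh did not control Ridgeback before and does after, so the clause is triggered.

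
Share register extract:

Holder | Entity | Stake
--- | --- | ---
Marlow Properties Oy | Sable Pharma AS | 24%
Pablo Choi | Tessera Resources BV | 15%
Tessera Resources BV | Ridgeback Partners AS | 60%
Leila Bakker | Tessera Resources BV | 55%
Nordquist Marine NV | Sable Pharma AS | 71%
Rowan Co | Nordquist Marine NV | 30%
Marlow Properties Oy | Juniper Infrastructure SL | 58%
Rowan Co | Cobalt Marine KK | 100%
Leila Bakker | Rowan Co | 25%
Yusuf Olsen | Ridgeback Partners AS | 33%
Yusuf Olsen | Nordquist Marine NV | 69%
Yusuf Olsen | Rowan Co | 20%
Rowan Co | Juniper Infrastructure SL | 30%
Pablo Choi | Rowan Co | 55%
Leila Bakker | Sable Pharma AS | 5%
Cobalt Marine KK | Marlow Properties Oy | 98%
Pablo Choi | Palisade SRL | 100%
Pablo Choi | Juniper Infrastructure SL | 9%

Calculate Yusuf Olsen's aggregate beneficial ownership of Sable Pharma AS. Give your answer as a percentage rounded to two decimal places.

57.95%

Yusuf reaches Sable along 3 paths.
Via Rowan → Nordquist: 20% × 30% × 71% = 4.26%.
Via Nordquist: 69% × 71% = 48.99%.
Via Rowan → Cobalt → Marlow: 20% × 100% × 98% × 24% = 4.704%.
Total: 4.26% + 48.99% + 4.704% = 57.954%.
Rounded: 57.95%.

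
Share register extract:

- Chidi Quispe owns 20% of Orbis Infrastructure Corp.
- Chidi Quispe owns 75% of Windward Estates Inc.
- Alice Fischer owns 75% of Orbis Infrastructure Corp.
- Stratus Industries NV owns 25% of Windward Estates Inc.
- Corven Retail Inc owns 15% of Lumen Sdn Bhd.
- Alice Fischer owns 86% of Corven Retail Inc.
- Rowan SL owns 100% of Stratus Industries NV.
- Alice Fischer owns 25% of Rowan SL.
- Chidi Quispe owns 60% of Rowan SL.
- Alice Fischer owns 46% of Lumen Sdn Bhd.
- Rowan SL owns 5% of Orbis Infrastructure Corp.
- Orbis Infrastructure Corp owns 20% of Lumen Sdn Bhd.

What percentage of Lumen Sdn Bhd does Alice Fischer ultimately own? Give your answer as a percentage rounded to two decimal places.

74.15%

Alice reaches Lumen along 4 paths.
Via Orbis: 75% × 20% = 15%.
Via Rowan → Orbis: 25% × 5% × 20% = 0.25%.
Direct stake: 46% = 46%.
Via Corven: 86% × 15% = 12.9%.
Total: 15% + 0.25% + 46% + 12.9% = 74.15%.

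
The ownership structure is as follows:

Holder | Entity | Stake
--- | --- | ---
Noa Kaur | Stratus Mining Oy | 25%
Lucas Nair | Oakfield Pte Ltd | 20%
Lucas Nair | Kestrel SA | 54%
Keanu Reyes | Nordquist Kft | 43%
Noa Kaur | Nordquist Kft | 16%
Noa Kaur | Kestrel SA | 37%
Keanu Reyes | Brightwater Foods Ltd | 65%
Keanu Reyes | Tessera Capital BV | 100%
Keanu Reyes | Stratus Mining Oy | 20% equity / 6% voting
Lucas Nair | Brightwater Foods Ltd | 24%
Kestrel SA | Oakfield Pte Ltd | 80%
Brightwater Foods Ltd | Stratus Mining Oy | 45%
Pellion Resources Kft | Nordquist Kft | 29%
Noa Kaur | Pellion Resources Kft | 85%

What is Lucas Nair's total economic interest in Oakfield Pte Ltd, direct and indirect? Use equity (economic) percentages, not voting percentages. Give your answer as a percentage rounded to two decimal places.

Lucas reaches Oakfield along 2 paths.
Via Kestrel: 54% × 80% = 43.2%.
Direct stake: 20% = 20%.
Total: 43.2% + 20% = 63.2%.
Rounded: 63.20%.

63.20%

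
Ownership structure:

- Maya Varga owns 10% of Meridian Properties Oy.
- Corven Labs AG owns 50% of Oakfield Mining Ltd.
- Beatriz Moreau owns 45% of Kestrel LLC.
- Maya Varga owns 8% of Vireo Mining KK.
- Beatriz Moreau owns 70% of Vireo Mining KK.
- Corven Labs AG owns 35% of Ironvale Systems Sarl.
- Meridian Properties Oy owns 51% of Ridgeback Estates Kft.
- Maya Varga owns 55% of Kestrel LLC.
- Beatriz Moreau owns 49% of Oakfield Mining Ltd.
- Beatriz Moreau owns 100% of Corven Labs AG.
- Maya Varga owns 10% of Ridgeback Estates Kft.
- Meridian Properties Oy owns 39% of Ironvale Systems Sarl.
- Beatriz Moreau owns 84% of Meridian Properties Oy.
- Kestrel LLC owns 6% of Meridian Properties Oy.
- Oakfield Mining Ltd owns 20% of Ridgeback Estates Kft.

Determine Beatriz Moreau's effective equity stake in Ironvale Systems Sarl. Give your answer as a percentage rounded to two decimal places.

68.81%

Beatriz reaches Ironvale along 3 paths.
Via Meridian: 84% × 39% = 32.76%.
Via Kestrel → Meridian: 45% × 6% × 39% = 1.053%.
Via Corven: 100% × 35% = 35%.
Total: 32.76% + 1.053% + 35% = 68.813%.
Rounded: 68.81%.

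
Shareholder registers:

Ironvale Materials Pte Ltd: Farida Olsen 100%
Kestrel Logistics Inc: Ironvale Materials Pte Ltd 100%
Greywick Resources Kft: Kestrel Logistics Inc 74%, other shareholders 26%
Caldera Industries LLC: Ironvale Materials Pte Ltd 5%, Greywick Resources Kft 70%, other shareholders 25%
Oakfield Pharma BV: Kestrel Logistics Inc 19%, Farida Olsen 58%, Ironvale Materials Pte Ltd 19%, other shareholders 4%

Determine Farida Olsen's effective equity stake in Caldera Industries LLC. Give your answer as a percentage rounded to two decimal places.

Farida reaches Caldera along 2 paths.
Via Ironvale: 100% × 5% = 5%.
Via Ironvale → Kestrel → Greywick: 100% × 100% × 74% × 70% = 51.8%.
Total: 5% + 51.8% = 56.8%.
Rounded: 56.80%.

56.80%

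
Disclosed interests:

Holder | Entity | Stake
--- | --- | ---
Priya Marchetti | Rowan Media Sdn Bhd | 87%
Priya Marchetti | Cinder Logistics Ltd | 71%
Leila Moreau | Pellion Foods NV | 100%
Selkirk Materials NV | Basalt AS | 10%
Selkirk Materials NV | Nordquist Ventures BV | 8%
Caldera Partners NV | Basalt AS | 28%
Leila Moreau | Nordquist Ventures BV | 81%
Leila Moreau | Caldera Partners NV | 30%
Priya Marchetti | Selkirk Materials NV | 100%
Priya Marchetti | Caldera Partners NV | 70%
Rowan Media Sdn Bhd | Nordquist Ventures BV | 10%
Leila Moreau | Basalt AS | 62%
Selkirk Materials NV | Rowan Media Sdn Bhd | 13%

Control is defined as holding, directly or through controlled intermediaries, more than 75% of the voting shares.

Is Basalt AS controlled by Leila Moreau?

Leila holds 100% of Pellion, so Leila controls Pellion.
Leila holds 81% of Nordquist, so Leila controls Nordquist.
In Basalt, Leila's side holds only 62%, not > 75%.
So Leila does not control Basalt.

No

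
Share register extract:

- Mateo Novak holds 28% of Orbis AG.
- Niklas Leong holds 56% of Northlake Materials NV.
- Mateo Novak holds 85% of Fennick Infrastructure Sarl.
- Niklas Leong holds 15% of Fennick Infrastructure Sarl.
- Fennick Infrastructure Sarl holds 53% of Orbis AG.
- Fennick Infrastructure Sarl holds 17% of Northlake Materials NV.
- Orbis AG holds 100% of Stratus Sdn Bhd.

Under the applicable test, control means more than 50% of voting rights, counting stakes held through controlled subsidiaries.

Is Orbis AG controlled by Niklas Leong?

No

Niklas holds 56% of Northlake, so Niklas controls Northlake.
Neither Niklas nor any entity Niklas controls holds any voting interest in Orbis.
So Niklas does not control Orbis.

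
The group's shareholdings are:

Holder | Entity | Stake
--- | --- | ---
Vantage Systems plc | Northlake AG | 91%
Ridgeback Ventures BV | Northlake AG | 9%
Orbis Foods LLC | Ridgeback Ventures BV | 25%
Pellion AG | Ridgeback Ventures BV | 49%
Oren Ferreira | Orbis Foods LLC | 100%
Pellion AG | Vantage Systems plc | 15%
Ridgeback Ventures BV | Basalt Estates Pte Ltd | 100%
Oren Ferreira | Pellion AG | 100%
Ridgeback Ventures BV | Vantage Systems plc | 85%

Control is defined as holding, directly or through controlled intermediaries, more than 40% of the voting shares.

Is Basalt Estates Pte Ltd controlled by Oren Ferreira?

Oren holds 100% of Orbis, so Oren controls Orbis.
Oren holds 100% of Pellion, so Oren controls Pellion.
Orbis and Pellion together hold 25% + 49% = 74% of Ridgeback, so Oren controls Ridgeback.
Ridgeback holds 100% of Basalt, so Oren controls Basalt.

Yes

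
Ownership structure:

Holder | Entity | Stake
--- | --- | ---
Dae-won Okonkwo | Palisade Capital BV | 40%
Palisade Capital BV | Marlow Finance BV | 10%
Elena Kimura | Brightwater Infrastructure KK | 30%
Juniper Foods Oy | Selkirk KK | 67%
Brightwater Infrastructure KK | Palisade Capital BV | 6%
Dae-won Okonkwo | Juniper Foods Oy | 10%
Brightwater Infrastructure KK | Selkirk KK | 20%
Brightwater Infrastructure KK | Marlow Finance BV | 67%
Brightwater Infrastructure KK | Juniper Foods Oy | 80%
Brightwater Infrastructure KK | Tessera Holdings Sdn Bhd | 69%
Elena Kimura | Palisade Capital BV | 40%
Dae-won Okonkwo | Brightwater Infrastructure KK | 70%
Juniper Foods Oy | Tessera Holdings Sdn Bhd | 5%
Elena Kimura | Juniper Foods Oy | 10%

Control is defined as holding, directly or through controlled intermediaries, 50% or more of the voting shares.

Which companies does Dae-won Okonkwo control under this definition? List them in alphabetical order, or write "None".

Brightwater Infrastructure KK, Juniper Foods Oy, Marlow Finance BV, Selkirk KK, Tessera Holdings Sdn Bhd

Dae-won holds 70% of Brightwater, so Dae-won controls Brightwater.
Dae-won and Brightwater together hold 10% + 80% = 90% of Juniper, so Dae-won controls Juniper.
Juniper and Brightwater together hold 5% + 69% = 74% of Tessera, so Dae-won controls Tessera.
Juniper and Brightwater together hold 67% + 20% = 87% of Selkirk, so Dae-won controls Selkirk.
Brightwater holds 67% of Marlow, so Dae-won controls Marlow.
No other company's threshold is met.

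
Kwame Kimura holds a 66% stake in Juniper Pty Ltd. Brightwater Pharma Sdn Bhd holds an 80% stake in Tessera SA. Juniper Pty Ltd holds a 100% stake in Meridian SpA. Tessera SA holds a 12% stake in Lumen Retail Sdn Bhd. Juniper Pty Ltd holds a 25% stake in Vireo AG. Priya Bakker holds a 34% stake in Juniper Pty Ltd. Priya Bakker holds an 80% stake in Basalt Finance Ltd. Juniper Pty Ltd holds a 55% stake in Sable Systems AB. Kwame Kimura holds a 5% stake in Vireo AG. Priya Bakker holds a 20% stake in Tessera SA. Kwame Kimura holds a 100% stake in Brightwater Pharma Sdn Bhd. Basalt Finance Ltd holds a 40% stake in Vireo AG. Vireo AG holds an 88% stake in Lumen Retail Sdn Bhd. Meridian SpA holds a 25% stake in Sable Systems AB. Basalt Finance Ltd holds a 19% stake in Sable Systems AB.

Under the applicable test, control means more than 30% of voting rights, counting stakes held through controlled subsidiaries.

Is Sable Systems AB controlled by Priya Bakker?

Yes

Priya holds 80% of Basalt, so Priya controls Basalt.
Priya holds 34% of Juniper, so Priya controls Juniper.
Juniper holds 100% of Meridian, so Priya controls Meridian.
Juniper and Meridian and Basalt together hold 55% + 25% + 19% = 99% of Sable, so Priya controls Sable.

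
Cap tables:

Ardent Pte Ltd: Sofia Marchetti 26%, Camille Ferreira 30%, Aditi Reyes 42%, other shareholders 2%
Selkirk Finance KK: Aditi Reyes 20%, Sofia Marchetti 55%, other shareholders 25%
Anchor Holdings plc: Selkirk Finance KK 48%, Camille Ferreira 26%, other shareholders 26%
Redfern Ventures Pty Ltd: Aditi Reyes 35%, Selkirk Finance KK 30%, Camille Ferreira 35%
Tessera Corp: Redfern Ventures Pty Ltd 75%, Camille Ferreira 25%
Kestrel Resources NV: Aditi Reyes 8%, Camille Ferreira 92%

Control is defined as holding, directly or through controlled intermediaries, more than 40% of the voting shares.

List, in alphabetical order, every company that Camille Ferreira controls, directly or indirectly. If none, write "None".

Kestrel Resources NV

Camille holds 92% of Kestrel, so Camille controls Kestrel.
No other company's threshold is met.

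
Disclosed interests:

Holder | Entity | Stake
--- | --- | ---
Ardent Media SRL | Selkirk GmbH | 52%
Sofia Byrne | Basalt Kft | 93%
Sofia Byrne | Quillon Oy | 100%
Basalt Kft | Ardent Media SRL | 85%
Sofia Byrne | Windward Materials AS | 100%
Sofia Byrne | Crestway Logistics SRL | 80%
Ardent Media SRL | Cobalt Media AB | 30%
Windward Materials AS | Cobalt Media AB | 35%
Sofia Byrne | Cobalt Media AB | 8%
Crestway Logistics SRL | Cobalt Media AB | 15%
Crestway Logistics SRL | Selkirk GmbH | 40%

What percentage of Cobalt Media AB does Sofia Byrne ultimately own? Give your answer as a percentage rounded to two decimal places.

Sofia reaches Cobalt along 4 paths.
Via Basalt → Ardent: 93% × 85% × 30% = 23.715%.
Via Crestway: 80% × 15% = 12%.
Via Windward: 100% × 35% = 35%.
Direct stake: 8% = 8%.
Total: 23.715% + 12% + 35% + 8% = 78.715%.
Rounded: 78.72%.

78.72%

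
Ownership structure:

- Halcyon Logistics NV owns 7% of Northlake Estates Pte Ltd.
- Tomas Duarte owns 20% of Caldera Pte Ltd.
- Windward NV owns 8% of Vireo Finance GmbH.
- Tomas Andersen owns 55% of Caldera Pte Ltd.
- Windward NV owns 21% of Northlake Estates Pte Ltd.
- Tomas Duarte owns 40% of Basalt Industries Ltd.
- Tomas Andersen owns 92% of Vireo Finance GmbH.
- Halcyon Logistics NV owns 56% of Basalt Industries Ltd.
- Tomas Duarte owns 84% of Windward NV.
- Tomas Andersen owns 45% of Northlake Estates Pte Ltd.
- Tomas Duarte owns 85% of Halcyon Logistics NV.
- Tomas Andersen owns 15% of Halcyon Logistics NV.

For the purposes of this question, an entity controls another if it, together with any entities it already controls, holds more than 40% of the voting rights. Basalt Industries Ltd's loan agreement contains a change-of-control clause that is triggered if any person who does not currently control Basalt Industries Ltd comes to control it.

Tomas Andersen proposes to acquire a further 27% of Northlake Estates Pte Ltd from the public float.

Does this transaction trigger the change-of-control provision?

No

The purchase changes only Tomas Andersen's holdings, so Tomas Andersen is the only person who could newly come to control Basalt.
Tomas Andersen holds 55% of Caldera, so Tomas Andersen controls Caldera.
Tomas Andersen holds 92% of Vireo, so Tomas Andersen controls Vireo.
Tomas Andersen holds 45% of Northlake, so Tomas Andersen controls Northlake.
Neither Tomas Andersen nor any entity Tomas Andersen controls holds any voting interest in Basalt.
So before the transaction, Tomas Andersen does not control Basalt.
After the purchase, Tomas Andersen's direct stake in Northlake rises to 45% + 27% = 72%.
Tomas Andersen holds 72% of Northlake, so Tomas Andersen controls Northlake.
After the transaction, neither Tomas Andersen nor any entity Tomas Andersen controls holds a voting interest in Basalt, so Tomas Andersen still does not control it.
No new person acquires control, so the clause is not triggered.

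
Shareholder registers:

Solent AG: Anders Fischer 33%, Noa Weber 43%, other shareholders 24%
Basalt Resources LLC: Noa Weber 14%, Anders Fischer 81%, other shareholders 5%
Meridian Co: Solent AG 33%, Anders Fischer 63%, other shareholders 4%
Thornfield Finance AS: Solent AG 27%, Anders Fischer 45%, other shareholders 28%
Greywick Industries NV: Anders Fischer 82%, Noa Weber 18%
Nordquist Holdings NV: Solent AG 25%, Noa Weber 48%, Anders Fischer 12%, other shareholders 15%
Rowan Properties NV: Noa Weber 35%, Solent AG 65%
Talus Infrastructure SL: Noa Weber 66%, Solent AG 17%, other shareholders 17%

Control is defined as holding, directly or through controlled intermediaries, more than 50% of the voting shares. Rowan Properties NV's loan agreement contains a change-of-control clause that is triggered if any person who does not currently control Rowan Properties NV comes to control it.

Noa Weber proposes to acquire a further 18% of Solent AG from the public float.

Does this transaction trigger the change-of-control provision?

Yes

The purchase changes only Noa's holdings, so Noa is the only person who could newly come to control Rowan.
Noa holds 66% of Talus, so Noa controls Talus.
In Rowan, Noa's side holds only 35%, not > 50%.
So before the transaction, Noa does not control Rowan.
After the purchase, Noa's direct stake in Solent rises to 43% + 18% = 61%.
Noa holds 61% of Solent, so Noa controls Solent.
Noa and Solent together hold 35% + 65% = 100% of Rowan, so Noa controls Rowan.
Noa did not control Rowan before and does after, so the clause is triggered.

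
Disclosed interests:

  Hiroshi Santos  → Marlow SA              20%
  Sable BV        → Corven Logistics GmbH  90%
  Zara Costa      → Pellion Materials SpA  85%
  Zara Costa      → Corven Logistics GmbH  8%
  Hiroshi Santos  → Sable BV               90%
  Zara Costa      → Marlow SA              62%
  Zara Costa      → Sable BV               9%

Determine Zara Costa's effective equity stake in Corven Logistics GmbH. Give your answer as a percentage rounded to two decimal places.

Zara reaches Corven along 2 paths.
Via Sable: 9% × 90% = 8.1%.
Direct stake: 8% = 8%.
Total: 8.1% + 8% = 16.1%.
Rounded: 16.10%.

16.10%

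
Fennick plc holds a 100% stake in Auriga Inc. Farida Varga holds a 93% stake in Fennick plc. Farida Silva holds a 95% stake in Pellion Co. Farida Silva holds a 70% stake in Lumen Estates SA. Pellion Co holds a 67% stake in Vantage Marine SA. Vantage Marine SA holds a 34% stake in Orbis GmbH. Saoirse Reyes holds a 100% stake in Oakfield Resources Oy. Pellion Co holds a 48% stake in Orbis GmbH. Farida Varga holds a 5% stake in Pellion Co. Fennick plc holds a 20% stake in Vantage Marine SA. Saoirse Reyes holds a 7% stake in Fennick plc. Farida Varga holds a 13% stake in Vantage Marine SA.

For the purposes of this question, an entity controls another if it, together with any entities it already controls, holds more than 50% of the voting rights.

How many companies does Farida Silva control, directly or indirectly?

Farida Silva holds 70% of Lumen, so Farida Silva controls Lumen.
Farida Silva holds 95% of Pellion, so Farida Silva controls Pellion.
Pellion holds 67% of Vantage, so Farida Silva controls Vantage.
Vantage and Pellion together hold 34% + 48% = 82% of Orbis, so Farida Silva controls Orbis.
No other company's threshold is met.
Farida Silva controls 4 companies.

4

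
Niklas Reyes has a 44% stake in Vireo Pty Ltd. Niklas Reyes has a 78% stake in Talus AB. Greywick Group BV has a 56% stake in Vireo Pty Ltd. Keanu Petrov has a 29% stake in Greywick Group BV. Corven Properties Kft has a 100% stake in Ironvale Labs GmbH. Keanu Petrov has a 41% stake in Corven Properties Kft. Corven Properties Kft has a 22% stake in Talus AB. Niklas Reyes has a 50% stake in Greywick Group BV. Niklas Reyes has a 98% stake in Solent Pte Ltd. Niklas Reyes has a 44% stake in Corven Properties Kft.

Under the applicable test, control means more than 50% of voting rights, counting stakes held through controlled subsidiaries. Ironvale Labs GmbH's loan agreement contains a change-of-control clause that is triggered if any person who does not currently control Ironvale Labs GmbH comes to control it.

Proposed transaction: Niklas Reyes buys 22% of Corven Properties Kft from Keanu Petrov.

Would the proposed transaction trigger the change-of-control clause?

Yes

The purchase adds only to Niklas's holdings (Keanu's stake shrinks), so Niklas is the only person who could newly come to control Ironvale.
Niklas holds 78% of Talus, so Niklas controls Talus.
Niklas holds 98% of Solent, so Niklas controls Solent.
Neither Niklas nor any entity Niklas controls holds any voting interest in Ironvale.
So before the transaction, Niklas does not control Ironvale.
After the purchase, Niklas's direct stake in Corven rises to 44% + 22% = 66%, and Keanu's stake falls to 19%.
Niklas holds 66% of Corven, so Niklas controls Corven.
Corven holds 100% of Ironvale, so Niklas controls Ironvale.
Niklas did not control Ironvale before and does after, so the clause is triggered.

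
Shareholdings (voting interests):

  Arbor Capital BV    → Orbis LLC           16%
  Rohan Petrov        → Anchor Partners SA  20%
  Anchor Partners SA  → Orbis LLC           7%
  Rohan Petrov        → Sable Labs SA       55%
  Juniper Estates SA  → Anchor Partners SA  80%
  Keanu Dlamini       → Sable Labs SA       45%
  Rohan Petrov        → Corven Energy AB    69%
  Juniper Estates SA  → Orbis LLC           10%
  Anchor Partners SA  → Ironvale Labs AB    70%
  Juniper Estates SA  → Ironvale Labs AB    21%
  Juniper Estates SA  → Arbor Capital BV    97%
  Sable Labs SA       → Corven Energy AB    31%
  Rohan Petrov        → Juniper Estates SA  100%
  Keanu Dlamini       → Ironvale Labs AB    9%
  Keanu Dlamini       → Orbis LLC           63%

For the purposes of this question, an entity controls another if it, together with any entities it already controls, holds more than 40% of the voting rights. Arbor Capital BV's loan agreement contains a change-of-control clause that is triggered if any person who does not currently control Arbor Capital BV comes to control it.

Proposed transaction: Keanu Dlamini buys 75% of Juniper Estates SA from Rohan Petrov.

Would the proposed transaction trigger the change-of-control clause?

Yes

The purchase adds only to Keanu's holdings (Rohan's stake shrinks), so Keanu is the only person who could newly come to control Arbor.
Keanu holds 45% of Sable, so Keanu controls Sable.
Keanu holds 63% of Orbis, so Keanu controls Orbis.
Neither Keanu nor any entity Keanu controls holds any voting interest in Arbor.
So before the transaction, Keanu does not control Arbor.
After the purchase, Keanu holds 75% of Juniper directly, and Rohan's stake falls to 25%.
Keanu holds 75% of Juniper, so Keanu controls Juniper.
Juniper holds 97% of Arbor, so Keanu controls Arbor.
Keanu did not control Arbor before and does after, so the clause is triggered.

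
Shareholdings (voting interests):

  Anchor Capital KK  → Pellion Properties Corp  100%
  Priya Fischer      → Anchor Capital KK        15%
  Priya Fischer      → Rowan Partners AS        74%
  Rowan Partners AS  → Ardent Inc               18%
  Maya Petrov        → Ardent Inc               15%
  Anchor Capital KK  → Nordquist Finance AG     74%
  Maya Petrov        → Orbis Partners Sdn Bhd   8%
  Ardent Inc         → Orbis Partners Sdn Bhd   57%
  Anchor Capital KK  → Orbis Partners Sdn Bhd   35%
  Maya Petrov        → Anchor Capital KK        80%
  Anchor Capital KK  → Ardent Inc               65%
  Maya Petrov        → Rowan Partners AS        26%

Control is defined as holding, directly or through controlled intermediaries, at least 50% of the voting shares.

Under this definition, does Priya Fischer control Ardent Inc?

Priya holds 74% of Rowan, so Priya controls Rowan.
In Ardent, Priya's side holds only 18%, not ≥ 50%.
So Priya does not control Ardent.

No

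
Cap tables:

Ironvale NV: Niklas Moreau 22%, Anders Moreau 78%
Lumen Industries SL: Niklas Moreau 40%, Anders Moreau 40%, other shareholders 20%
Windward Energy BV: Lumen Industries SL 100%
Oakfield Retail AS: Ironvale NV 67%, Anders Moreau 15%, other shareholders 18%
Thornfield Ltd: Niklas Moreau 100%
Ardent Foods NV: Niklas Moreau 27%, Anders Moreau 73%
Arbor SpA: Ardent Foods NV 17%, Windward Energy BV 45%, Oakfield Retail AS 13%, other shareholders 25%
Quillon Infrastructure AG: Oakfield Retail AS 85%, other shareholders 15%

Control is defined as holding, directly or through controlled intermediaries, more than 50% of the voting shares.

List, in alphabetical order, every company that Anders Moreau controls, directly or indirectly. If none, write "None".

Anders holds 78% of Ironvale, so Anders controls Ironvale.
Ironvale and Anders together hold 67% + 15% = 82% of Oakfield, so Anders controls Oakfield.
Anders holds 73% of Ardent, so Anders controls Ardent.
Oakfield holds 85% of Quillon, so Anders controls Quillon.
No other company's threshold is met.

Ardent Foods NV, Ironvale NV, Oakfield Retail AS, Quillon Infrastructure AG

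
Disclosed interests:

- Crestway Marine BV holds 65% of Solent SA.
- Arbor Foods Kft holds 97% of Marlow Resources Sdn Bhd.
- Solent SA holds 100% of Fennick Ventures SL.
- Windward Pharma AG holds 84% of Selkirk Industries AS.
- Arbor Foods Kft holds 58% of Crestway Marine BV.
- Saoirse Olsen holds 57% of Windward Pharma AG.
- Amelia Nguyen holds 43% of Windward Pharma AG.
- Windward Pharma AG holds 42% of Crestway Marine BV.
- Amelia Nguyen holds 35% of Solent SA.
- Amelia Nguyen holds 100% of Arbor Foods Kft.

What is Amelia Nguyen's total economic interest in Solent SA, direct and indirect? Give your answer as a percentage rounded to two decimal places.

84.44%

Amelia reaches Solent along 3 paths.
Via Arbor → Crestway: 100% × 58% × 65% = 37.7%.
Via Windward → Crestway: 43% × 42% × 65% = 11.739%.
Direct stake: 35% = 35%.
Total: 37.7% + 11.739% + 35% = 84.439%.
Rounded: 84.44%.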